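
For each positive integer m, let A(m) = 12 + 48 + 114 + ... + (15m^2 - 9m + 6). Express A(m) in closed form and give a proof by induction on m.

We claim A(m) = m(5m^2 + 3m + 4) for all m ≥ 1.
Base step (m = 1): A(1) = 12, and the closed form gives 12. They agree.
Suppose the result is true for m = p, so A(p) = p(5p^2 + 3p + 4).
Then A(p+1) = A(p) + (15p^2 + 21p + 12) = (p(5p^2 + 3p + 4)) + (15p^2 + 21p + 12).
Simplifying, A(p+1) = (p + 1)(5p^2 + 13p + 12) = (p+1)(5(p+1)^2 + 3(p+1) + 4),
which is the closed form with m = p+1.
By induction, the statement is established for all m ≥ 1.

A(m) = m(5m^2 + 3m + 4)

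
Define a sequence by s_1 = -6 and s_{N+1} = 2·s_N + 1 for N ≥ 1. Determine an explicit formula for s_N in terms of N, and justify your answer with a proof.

Computing the first terms: s_1 = -6, s_2 = -11, s_3 = -21. This suggests s_N = -5·2^(N - 1) - 1.
Base step (N = 1): the formula gives -6 = -6 = s_1.
For the inductive step, assume it holds for an arbitrary p ≥ 1, so s_p = -5·2^(p - 1) - 1.
Then s_{p+1} = 2·s_p + 1 = 2·(-5·2^(p - 1) - 1) + 1 = -5·2^p - 1 = -5·2^((p+1) - 1) - 1,
which is the claimed formula at N = p+1.
By the principle of mathematical induction, the result holds for all N ≥ 1.

s_N = -5·2^(N - 1) - 1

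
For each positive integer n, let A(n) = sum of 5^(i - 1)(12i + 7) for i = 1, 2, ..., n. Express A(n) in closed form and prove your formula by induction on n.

A(n) = 5^n(3n + 1) - 1

We claim A(n) = 5^n(3n + 1) - 1 for all n ≥ 1.
When n = 1: A(1) = 19, and the closed form gives 19. They agree.
For the inductive step, assume it holds for an arbitrary i ≥ 1, so A(i) = 5^i(3i + 1) - 1.
Then A(i+1) = A(i) + (5^i(12i + 19)) = (5^i(3i + 1) - 1) + (5^i(12i + 19)).
Simplifying, A(i+1) = 15·5^i·i + 20·5^i - 1 = 5^(i+1)(3(i+1) + 1) - 1,
which is the closed form with n = i+1.
This completes the induction.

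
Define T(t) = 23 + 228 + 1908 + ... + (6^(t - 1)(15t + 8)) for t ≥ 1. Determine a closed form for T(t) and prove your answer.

T(t) = 6^t(3t + 1) - 1

We claim T(t) = 6^t(3t + 1) - 1 for all t ≥ 1.
Base step (t = 1): T(1) = 23, and the closed form gives 23. They agree.
Inductive step: suppose the statement holds for some r ≥ 1, so T(r) = 6^r(3r + 1) - 1.
Then T(r+1) = T(r) + (6^r(15r + 23)) = (6^r(3r + 1) - 1) + (6^r(15r + 23)).
Simplifying, T(r+1) = 18·6^r·r + 24·6^r - 1 = 6^(r+1)(3(r+1) + 1) - 1,
which is the closed form with t = r+1.
By induction, the statement is established for all t ≥ 1.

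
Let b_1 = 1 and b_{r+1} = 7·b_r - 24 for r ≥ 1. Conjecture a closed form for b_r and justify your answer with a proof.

Computing the first terms: b_1 = 1, b_2 = -17, b_3 = -143. This suggests b_r = -3·7^(r - 1) + 4.
Base case (r = 1): the formula gives 1 = 1 = b_1.
Inductive step: suppose the statement holds for some k ≥ 1, so b_k = -3·7^(k - 1) + 4.
Then b_{k+1} = 7·b_k - 24 = 7·(-3·7^(k - 1) + 4) - 24 = -3·7^k + 4 = -3·7^((k+1) - 1) + 4,
which is the claimed formula at r = k+1.
By the principle of mathematical induction, the result holds for all r ≥ 1.

b_r = -3·7^(r - 1) + 4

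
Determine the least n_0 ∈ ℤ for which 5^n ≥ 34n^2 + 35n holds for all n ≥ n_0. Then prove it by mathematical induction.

n_0 = 5

At n = 4: 625 < 684, so the inequality fails and n_0 ≥ 5. We prove 5^n ≥ 34n^2 + 35n for all n ≥ 5.
When n = 5: 5^n = 3125 and 34n^2 + 35n = 1025, so 3125 ≥ 1025.
Inductive step: suppose the statement holds for some r ≥ 5, so 5^r ≥ 34r^2 + 35r.
Then 5^(r + 1) = 5·(5^r) ≥ 5·(34r^2 + 35r).
Also, for r ≥ 5 we have 5·(34r^2 + 35r) ≥ 34(r+1)^2 + 35(r+1), since 5·(34r^2 + 35r) − (34(r+1)^2 + 35(r+1)) = 136r^2 + 72r - 69, which is nonnegative for all r ≥ 5.
Combining, 5^(r + 1) ≥ 34(r+1)^2 + 35(r+1).
This completes the induction.
Hence the smallest such n_0 is 5.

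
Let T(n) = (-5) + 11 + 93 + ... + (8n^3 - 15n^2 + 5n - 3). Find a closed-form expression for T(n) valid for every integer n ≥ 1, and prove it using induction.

We claim T(n) = n(2n^3 - n^2 - 3n - 3) for all n ≥ 1.
Base case (n = 1): T(1) = -5, and the closed form gives -5. They agree.
For the inductive step, assume it holds for an arbitrary r ≥ 1, so T(r) = r(2r^3 - r^2 - 3r - 3).
Then T(r+1) = T(r) + (8r^3 + 9r^2 - r - 5) = (r(2r^3 - r^2 - 3r - 3)) + (8r^3 + 9r^2 - r - 5).
Simplifying, T(r+1) = (r + 1)(2r^3 + 5r^2 + r - 5) = (r+1)(2(r+1)^3 - (r+1)^2 - 3(r+1) - 3),
which is the closed form with n = r+1.
By the principle of mathematical induction, the result holds for all n ≥ 1.

T(n) = n(2n^3 - n^2 - 3n - 3)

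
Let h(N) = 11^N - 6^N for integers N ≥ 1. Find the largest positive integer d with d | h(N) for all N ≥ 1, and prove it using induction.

d = 5

Computing the first values: h(1) = 5 and h(2) = 85; gcd(5, 85) = 5, so d ≤ 5.
We prove 5 | 11^N - 6^N for all N ≥ 1 by induction on N.
When N = 1: h(1) = 5 = 5·(1), so 5 | h(1).
Inductive step: suppose the statement holds for some j ≥ 1, i.e. 5 | h(j). Then
11^{j+1} − 6^{j+1} = 11·11^j − 6·6^j = 11·(11^j − 6^j) + (5)·6^j. The first term is divisible by 5 by the inductive hypothesis, and the second term (5)·6^j is divisible by 5 since 5 | 5. Hence 5 | h(j+1).
This completes the induction.
Therefore the largest such d is 5.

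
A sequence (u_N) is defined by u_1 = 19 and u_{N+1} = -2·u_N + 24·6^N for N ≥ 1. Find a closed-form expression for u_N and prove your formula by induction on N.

Computing the first terms: u_1 = 19, u_2 = 106, u_3 = 652. This suggests u_N = (-2)^(N - 1) + 3·6^N.
For the base case N = 1: the formula gives 19 = 19 = u_1.
Inductive step: suppose the statement holds for some r ≥ 1, so u_r = (-2)^(r - 1) + 3·6^r.
Then u_{r+1} = -2·u_r + 24·6^r = -2·((-2)^(r - 1) + 3·6^r) + 24·6^r = (-2)^r + 3·6^(r + 1) = (-2)^((r+1) - 1) + 3·6^(r+1),
which is the claimed formula at N = r+1.
By induction, the statement is established for all N ≥ 1.

u_N = (-2)^(N - 1) + 3·6^N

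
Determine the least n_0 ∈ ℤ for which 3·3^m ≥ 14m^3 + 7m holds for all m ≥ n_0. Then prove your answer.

n_0 = 7

At m = 6: 2187 < 3066, so the inequality fails and n_0 ≥ 7. We prove 3·3^m ≥ 14m^3 + 7m for all m ≥ 7.
When m = 7: 3·3^m = 6561 and 14m^3 + 7m = 4851, so 6561 ≥ 4851.
For the inductive step, assume it holds for an arbitrary r ≥ 7, so 3·3^r ≥ 14r^3 + 7r.
Then 3·3^(r + 1) = 3·(3·3^r) ≥ 3·(14r^3 + 7r).
Also, for r ≥ 7 we have 3·(14r^3 + 7r) ≥ 14(r+1)^3 + 7(r+1), since 3·(14r^3 + 7r) − (14(r+1)^3 + 7(r+1)) = 28r^3 - 42r^2 - 28r - 21, which is nonnegative for all r ≥ 7.
Combining, 3·3^(r + 1) ≥ 14(r+1)^3 + 7(r+1).
This completes the induction.
Hence the smallest such n_0 is 7.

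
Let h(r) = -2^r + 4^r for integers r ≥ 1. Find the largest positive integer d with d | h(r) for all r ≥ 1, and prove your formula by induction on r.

d = 2

Computing the first values: h(1) = 2 and h(2) = 12; gcd(2, 12) = 2, so d ≤ 2.
We prove 2 | -2^r + 4^r for all r ≥ 1 by induction on r.
When r = 1: h(1) = 2 = 2·(1), so 2 | h(1).
For the inductive step, assume it holds for an arbitrary p ≥ 1, i.e. 2 | h(p). Then
4^{p+1} − 2^{p+1} = 4·4^p − 2·2^p = 4·(4^p − 2^p) + (2)·2^p. The first term is divisible by 2 by the inductive hypothesis, and the second term (2)·2^p is divisible by 2 since 2 | 2. Hence 2 | h(p+1).
By the principle of mathematical induction, the result holds for all r ≥ 1.
Therefore the largest such d is 2.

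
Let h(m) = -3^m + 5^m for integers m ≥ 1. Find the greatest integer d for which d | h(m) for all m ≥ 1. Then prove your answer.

Computing the first values: h(1) = 2 and h(2) = 16; gcd(2, 16) = 2, so d ≤ 2.
We prove 2 | -3^m + 5^m for all m ≥ 1 by induction on m.
When m = 1: h(1) = 2 = 2·(1), so 2 | h(1).
Inductive step: assume the claim holds for m = j, i.e. 2 | h(j). Then
5^{j+1} − 3^{j+1} = 5·5^j − 3·3^j = 5·(5^j − 3^j) + (2)·3^j. The first term is divisible by 2 by the inductive hypothesis, and the second term (2)·3^j is divisible by 2 since 2 | 2. Hence 2 | h(j+1).
This completes the induction.
Therefore the largest such d is 2.

d = 2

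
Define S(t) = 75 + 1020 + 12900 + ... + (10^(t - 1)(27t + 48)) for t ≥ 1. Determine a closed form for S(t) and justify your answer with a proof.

We claim S(t) = 10^t(3t + 5) - 5 for all t ≥ 1.
Base step (t = 1): S(1) = 75, and the closed form gives 75. They agree.
Inductive step: assume the claim holds for t = j, so S(j) = 10^j(3j + 5) - 5.
Then S(j+1) = S(j) + (10^j(27j + 75)) = (10^j(3j + 5) - 5) + (10^j(27j + 75)).
Simplifying, S(j+1) = 30·10^j·j + 80·10^j - 5 = 10^(j+1)(3(j+1) + 5) - 5,
which is the closed form with t = j+1.
By induction, the statement is established for all t ≥ 1.

S(t) = 10^t(3t + 5) - 5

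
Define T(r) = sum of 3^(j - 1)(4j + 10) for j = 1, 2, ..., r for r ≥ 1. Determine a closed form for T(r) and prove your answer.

T(r) = 2·3^r(r + 2) - 4

We claim T(r) = 2·3^r(r + 2) - 4 for all r ≥ 1.
When r = 1: T(1) = 14, and the closed form gives 14. They agree.
Inductive step: assume the claim holds for r = j, so T(j) = 2·3^j(j + 2) - 4.
Then T(j+1) = T(j) + (3^j(4j + 14)) = (2·3^j(j + 2) - 4) + (3^j(4j + 14)).
Simplifying, T(j+1) = 6·3^j·j + 18·3^j - 4 = 2·3^(j+1)((j+1) + 2) - 4,
which is the closed form with r = j+1.
By the principle of mathematical induction, the result holds for all r ≥ 1.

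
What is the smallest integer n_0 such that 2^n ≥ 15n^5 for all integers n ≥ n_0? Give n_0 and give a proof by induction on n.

n_0 = 28

At n = 27: 134217728 < 215233605, so the inequality fails and n_0 ≥ 28. We prove 2^n ≥ 15n^5 for all n ≥ 28.
When n = 28: 2^n = 268435456 and 15n^5 = 258155520, so 268435456 ≥ 258155520.
Inductive step: suppose the statement holds for some j ≥ 28, so 2^j ≥ 15j^5.
Then 2^(j + 1) = 2·(2^j) ≥ 2·(15j^5).
Also, for j ≥ 28 we have 2·(15j^5) ≥ 15(j+1)^5, since 2 ≥ (1 + 1/j)^5 for all j ≥ 28.
Combining, 2^(j + 1) ≥ 15(j+1)^5.
Hence, by induction on n, the claim holds for every n ≥ 28.
Hence the smallest such n_0 is 28.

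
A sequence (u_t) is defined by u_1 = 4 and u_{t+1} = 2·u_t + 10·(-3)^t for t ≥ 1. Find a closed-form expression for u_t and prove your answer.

u_t = -2(-3)^t - 2^t

Computing the first terms: u_1 = 4, u_2 = -22, u_3 = 46. This suggests u_t = -2(-3)^t - 2^t.
For the base case t = 1: the formula gives 4 = 4 = u_1.
Inductive step: suppose the statement holds for some k ≥ 1, so u_k = -2(-3)^k - 2^k.
Then u_{k+1} = 2·u_k + 10·(-3)^k = 2·(-2(-3)^k - 2^k) + 10·(-3)^k = -2(-3)^(k + 1) - 2^(k + 1),
which is the claimed formula at t = k+1.
Hence, by induction on t, the claim holds for every t ≥ 1.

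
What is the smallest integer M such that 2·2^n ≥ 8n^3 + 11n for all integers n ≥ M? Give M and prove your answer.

At n = 13: 16384 < 17719, so the inequality fails and M ≥ 14. We prove 2·2^n ≥ 8n^3 + 11n for all n ≥ 14.
Base case (n = 14): 2·2^n = 32768 and 8n^3 + 11n = 22106, so 32768 ≥ 22106.
For the inductive step, assume it holds for an arbitrary m ≥ 14, so 2·2^m ≥ 8m^3 + 11m.
Then 2·2^(m + 1) = 2·(2·2^m) ≥ 2·(8m^3 + 11m).
Also, for m ≥ 14 we have 2·(8m^3 + 11m) ≥ 8(m+1)^3 + 11(m+1), since 2·(8m^3 + 11m) − (8(m+1)^3 + 11(m+1)) = 8m^3 - 24m^2 - 13m - 19, which is nonnegative for all m ≥ 14.
Combining, 2·2^(m + 1) ≥ 8(m+1)^3 + 11(m+1).
By induction, the statement is established for all n ≥ 14.
Hence the smallest such M is 14.

M = 14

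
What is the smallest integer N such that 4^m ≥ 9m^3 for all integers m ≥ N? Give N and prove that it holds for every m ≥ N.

N = 6

At m = 5: 1024 < 1125, so the inequality fails and N ≥ 6. We prove 4^m ≥ 9m^3 for all m ≥ 6.
For the base case m = 6: 4^m = 4096 and 9m^3 = 1944, so 4096 ≥ 1944.
For the inductive step, assume it holds for an arbitrary p ≥ 6, so 4^p ≥ 9p^3.
Then 4^(p + 1) = 4·(4^p) ≥ 4·(9p^3).
Also, for p ≥ 6 we have 4·(9p^3) ≥ 9(p+1)^3, since 4 ≥ (1 + 1/p)^3 for all p ≥ 6.
Combining, 4^(p + 1) ≥ 9(p+1)^3.
Hence, by induction on m, the claim holds for every m ≥ 6.
Hence the smallest such N is 6.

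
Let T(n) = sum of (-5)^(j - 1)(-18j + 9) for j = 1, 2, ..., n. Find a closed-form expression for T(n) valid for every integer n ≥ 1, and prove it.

T(n) = (-5)^n(3n - 1) + 1

We claim T(n) = (-5)^n(3n - 1) + 1 for all n ≥ 1.
Base case (n = 1): T(1) = -9, and the closed form gives -9. They agree.
Suppose the result is true for n = j, so T(j) = (-5)^j(3j - 1) + 1.
Then T(j+1) = T(j) + ((-5)^j(-18j - 9)) = ((-5)^j(3j - 1) + 1) + ((-5)^j(-18j - 9)).
Simplifying, T(j+1) = -15(-5)^j·j - 10(-5)^j + 1 = (-5)^(j+1)(3(j+1) - 1) + 1,
which is the closed form with n = j+1.
This completes the induction.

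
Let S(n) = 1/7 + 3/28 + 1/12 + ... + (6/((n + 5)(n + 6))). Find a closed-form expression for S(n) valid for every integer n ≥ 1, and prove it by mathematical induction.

We claim S(n) = n/(n + 6) for all n ≥ 1.
Base case (n = 1): S(1) = 1/7, and the closed form gives 1/7. They agree.
For the inductive step, assume it holds for an arbitrary j ≥ 1, so S(j) = j/(j + 6).
Then S(j+1) = S(j) + (6/((j + 6)(j + 7))) = (j/(j + 6)) + (6/((j + 6)(j + 7))).
Simplifying, S(j+1) = (j + 1)/(j + 7) = (j+1)/((j+1) + 6),
which is the closed form with n = j+1.
Hence, by induction on n, the claim holds for every n ≥ 1.

S(n) = n/(n + 6)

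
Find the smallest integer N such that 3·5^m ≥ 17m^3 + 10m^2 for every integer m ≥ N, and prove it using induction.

N = 4

At m = 3: 375 < 549, so the inequality fails and N ≥ 4. We prove 3·5^m ≥ 17m^3 + 10m^2 for all m ≥ 4.
Base case (m = 4): 3·5^m = 1875 and 17m^3 + 10m^2 = 1248, so 1875 ≥ 1248.
Inductive step: assume the claim holds for m = k, so 3·5^k ≥ 17k^3 + 10k^2.
Then 3·5^(k + 1) = 5·(3·5^k) ≥ 5·(17k^3 + 10k^2).
Also, for k ≥ 4 we have 5·(17k^3 + 10k^2) ≥ 17(k+1)^3 + 10(k+1)^2, since 5·(17k^3 + 10k^2) − (17(k+1)^3 + 10(k+1)^2) = 68k^3 - 11k^2 - 71k - 27, which is nonnegative for all k ≥ 4.
Combining, 3·5^(k + 1) ≥ 17(k+1)^3 + 10(k+1)^2.
This completes the induction.
Hence the smallest such N is 4.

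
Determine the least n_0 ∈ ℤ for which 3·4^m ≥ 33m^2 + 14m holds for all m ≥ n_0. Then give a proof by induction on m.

n_0 = 4

At m = 3: 192 < 339, so the inequality fails and n_0 ≥ 4. We prove 3·4^m ≥ 33m^2 + 14m for all m ≥ 4.
When m = 4: 3·4^m = 768 and 33m^2 + 14m = 584, so 768 ≥ 584.
For the inductive step, assume it holds for an arbitrary r ≥ 4, so 3·4^r ≥ 33r^2 + 14r.
Then 3·4^(r + 1) = 4·(3·4^r) ≥ 4·(33r^2 + 14r).
Also, for r ≥ 4 we have 4·(33r^2 + 14r) ≥ 33(r+1)^2 + 14(r+1), since 4·(33r^2 + 14r) − (33(r+1)^2 + 14(r+1)) = 99r^2 - 24r - 47, which is nonnegative for all r ≥ 4.
Combining, 3·4^(r + 1) ≥ 33(r+1)^2 + 14(r+1).
By the principle of mathematical induction, the result holds for all m ≥ 4.
Hence the smallest such n_0 is 4.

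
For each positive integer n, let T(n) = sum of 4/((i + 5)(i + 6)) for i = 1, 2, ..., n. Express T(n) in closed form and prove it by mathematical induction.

T(n) = 2n/(3(n + 6))

We claim T(n) = 2n/(3(n + 6)) for all n ≥ 1.
Base case (n = 1): T(1) = 2/21, and the closed form gives 2/21. They agree.
Suppose the result is true for n = i, so T(i) = 2i/(3(i + 6)).
Then T(i+1) = T(i) + (4/((i + 6)(i + 7))) = (2i/(3(i + 6))) + (4/((i + 6)(i + 7))).
Simplifying, T(i+1) = 2(i + 1)/(3(i + 7)) = 2(i+1)/(3((i+1) + 6)),
which is the closed form with n = i+1.
This completes the induction.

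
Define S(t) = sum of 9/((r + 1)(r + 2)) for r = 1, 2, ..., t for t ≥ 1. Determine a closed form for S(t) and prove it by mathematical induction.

S(t) = 9t/(2(t + 2))

We claim S(t) = 9t/(2(t + 2)) for all t ≥ 1.
For the base case t = 1: S(1) = 3/2, and the closed form gives 3/2. They agree.
For the inductive step, assume it holds for an arbitrary r ≥ 1, so S(r) = 9r/(2(r + 2)).
Then S(r+1) = S(r) + (9/((r + 2)(r + 3))) = (9r/(2(r + 2))) + (9/((r + 2)(r + 3))).
Simplifying, S(r+1) = 9(r + 1)/(2(r + 3)) = 9(r+1)/(2((r+1) + 2)),
which is the closed form with t = r+1.
By induction, the statement is established for all t ≥ 1.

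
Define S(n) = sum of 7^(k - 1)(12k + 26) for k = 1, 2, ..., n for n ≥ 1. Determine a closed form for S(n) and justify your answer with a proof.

We claim S(n) = 2·7^n(n + 2) - 4 for all n ≥ 1.
Base step (n = 1): S(1) = 38, and the closed form gives 38. They agree.
Inductive step: suppose the statement holds for some k ≥ 1, so S(k) = 2·7^k(k + 2) - 4.
Then S(k+1) = S(k) + (7^k(12k + 38)) = (2·7^k(k + 2) - 4) + (7^k(12k + 38)).
Simplifying, S(k+1) = 14·7^k·k + 42·7^k - 4 = 2·7^(k+1)((k+1) + 2) - 4,
which is the closed form with n = k+1.
By induction, the statement is established for all n ≥ 1.

S(n) = 2·7^n(n + 2) - 4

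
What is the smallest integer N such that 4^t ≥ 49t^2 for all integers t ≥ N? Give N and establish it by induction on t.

N = 6

At t = 5: 1024 < 1225, so the inequality fails and N ≥ 6. We prove 4^t ≥ 49t^2 for all t ≥ 6.
For the base case t = 6: 4^t = 4096 and 49t^2 = 1764, so 4096 ≥ 1764.
Suppose the result is true for t = k, so 4^k ≥ 49k^2.
Then 4^(k + 1) = 4·(4^k) ≥ 4·(49k^2).
Also, for k ≥ 6 we have 4·(49k^2) ≥ 49(k+1)^2, since 4 ≥ (1 + 1/k)^2 for all k ≥ 6.
Combining, 4^(k + 1) ≥ 49(k+1)^2.
Hence, by induction on t, the claim holds for every t ≥ 6.
Hence the smallest such N is 6.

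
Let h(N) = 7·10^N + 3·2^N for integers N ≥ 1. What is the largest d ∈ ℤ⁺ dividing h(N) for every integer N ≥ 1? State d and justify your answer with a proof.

Computing the first values: h(1) = 76 and h(2) = 712; gcd(76, 712) = 4, so d ≤ 4.
We prove 4 | 7·10^N + 3·2^N for all N ≥ 1 by induction on N.
For the base case N = 1: h(1) = 76 = 4·(19), so 4 | h(1).
Inductive step: assume the claim holds for N = i, i.e. 4 | h(i). Then
h(i+1) − 10·h(i) = (7·10^(i+1) + 3·2^(i+1)) − 10·(7·10^i + 3·2^i) = (3)·2^i·(2 − 10) = (-24)·2^i. Since 4 | h(i) by the inductive hypothesis, 4 | 10·h(i); and 4 | -24 since -24 = 4·-6. Therefore 4 | h(i+1).
By induction, the statement is established for all N ≥ 1.
Therefore the largest such d is 4.

d = 4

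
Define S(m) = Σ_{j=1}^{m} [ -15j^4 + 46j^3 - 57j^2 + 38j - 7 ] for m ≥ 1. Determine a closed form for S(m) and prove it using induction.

S(m) = -m(m^2 - m - 1)(3m^2 - m + 3)

We claim S(m) = -m(m^2 - m - 1)(3m^2 - m + 3) for all m ≥ 1.
Base step (m = 1): S(1) = 5, and the closed form gives 5. They agree.
Suppose the result is true for m = j, so S(j) = j(-3j^4 + 4j^3 - j^2 + 2j + 3).
Then S(j+1) = S(j) + (-15j^4 - 14j^3 - 9j^2 + 2j + 5) = (j(-3j^4 + 4j^3 - j^2 + 2j + 3)) + (-15j^4 - 14j^3 - 9j^2 + 2j + 5).
Simplifying, S(j+1) = -(j + 1)(j^2 + j - 1)(3j^2 + 5j + 5) = -(j+1)((j+1)^2 - (j+1) - 1)(3(j+1)^2 - (j+1) + 3),
which is the closed form with m = j+1.
This completes the induction.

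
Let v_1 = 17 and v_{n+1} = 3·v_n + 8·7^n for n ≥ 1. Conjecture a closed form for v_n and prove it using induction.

v_n = 3^n + 2·7^n

Computing the first terms: v_1 = 17, v_2 = 107, v_3 = 713. This suggests v_n = 3^n + 2·7^n.
For the base case n = 1: the formula gives 17 = 17 = v_1.
Inductive step: assume the claim holds for n = p, so v_p = 3^p + 2·7^p.
Then v_{p+1} = 3·v_p + 8·7^p = 3·(3^p + 2·7^p) + 8·7^p = 3^(p + 1) + 2·7^(p + 1),
which is the claimed formula at n = p+1.
This completes the induction.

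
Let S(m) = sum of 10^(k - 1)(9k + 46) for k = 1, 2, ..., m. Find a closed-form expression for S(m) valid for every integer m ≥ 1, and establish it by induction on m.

We claim S(m) = 10^m(m + 5) - 5 for all m ≥ 1.
When m = 1: S(1) = 55, and the closed form gives 55. They agree.
Suppose the result is true for m = k, so S(k) = 10^k(k + 5) - 5.
Then S(k+1) = S(k) + (10^k(9k + 55)) = (10^k(k + 5) - 5) + (10^k(9k + 55)).
Simplifying, S(k+1) = 10·10^k·k + 60·10^k - 5 = 10^(k+1)((k+1) + 5) - 5,
which is the closed form with m = k+1.
By the principle of mathematical induction, the result holds for all m ≥ 1.

S(m) = 10^m(m + 5) - 5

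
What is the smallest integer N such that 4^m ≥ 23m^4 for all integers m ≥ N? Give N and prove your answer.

At m = 8: 65536 < 94208, so the inequality fails and N ≥ 9. We prove 4^m ≥ 23m^4 for all m ≥ 9.
Base case (m = 9): 4^m = 262144 and 23m^4 = 150903, so 262144 ≥ 150903.
For the inductive step, assume it holds for an arbitrary i ≥ 9, so 4^i ≥ 23i^4.
Then 4^(i + 1) = 4·(4^i) ≥ 4·(23i^4).
Also, for i ≥ 9 we have 4·(23i^4) ≥ 23(i+1)^4, since 4 ≥ (1 + 1/i)^4 for all i ≥ 9.
Combining, 4^(i + 1) ≥ 23(i+1)^4.
By the principle of mathematical induction, the result holds for all m ≥ 9.
Hence the smallest such N is 9.

N = 9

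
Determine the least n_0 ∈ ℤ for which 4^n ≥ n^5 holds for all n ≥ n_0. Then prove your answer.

At n = 7: 16384 < 16807, so the inequality fails and n_0 ≥ 8. We prove 4^n ≥ n^5 for all n ≥ 8.
For the base case n = 8: 4^n = 65536 and n^5 = 32768, so 65536 ≥ 32768.
Inductive step: assume the claim holds for n = i, so 4^i ≥ i^5.
Then 4^(i + 1) = 4·(4^i) ≥ 4·(i^5).
Also, for i ≥ 8 we have 4·(i^5) ≥ (i+1)^5, since 4 ≥ (1 + 1/i)^5 for all i ≥ 8.
Combining, 4^(i + 1) ≥ (i+1)^5.
By induction, the statement is established for all n ≥ 8.
Hence the smallest such n_0 is 8.

n_0 = 8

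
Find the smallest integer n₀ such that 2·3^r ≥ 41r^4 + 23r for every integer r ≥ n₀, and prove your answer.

At r = 11: 354294 < 600534, so the inequality fails and n₀ ≥ 12. We prove 2·3^r ≥ 41r^4 + 23r for all r ≥ 12.
Base step (r = 12): 2·3^r = 1062882 and 41r^4 + 23r = 850452, so 1062882 ≥ 850452.
Inductive step: assume the claim holds for r = p, so 2·3^p ≥ 41p^4 + 23p.
Then 2·3^(p + 1) = 3·(2·3^p) ≥ 3·(41p^4 + 23p).
Also, for p ≥ 12 we have 3·(41p^4 + 23p) ≥ 41(p+1)^4 + 23(p+1), since 3·(41p^4 + 23p) − (41(p+1)^4 + 23(p+1)) = 82p^4 - 164p^3 - 246p^2 - 118p - 64, which is nonnegative for all p ≥ 12.
Combining, 2·3^(p + 1) ≥ 41(p+1)^4 + 23(p+1).
Hence, by induction on r, the claim holds for every r ≥ 12.
Hence the smallest such n₀ is 12.

n₀ = 12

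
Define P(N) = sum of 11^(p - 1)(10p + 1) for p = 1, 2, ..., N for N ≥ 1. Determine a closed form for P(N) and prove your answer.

We claim P(N) = 11^N·N for all N ≥ 1.
When N = 1: P(1) = 11, and the closed form gives 11. They agree.
Inductive step: assume the claim holds for N = p, so P(p) = 11^p·p.
Then P(p+1) = P(p) + (11^p(10p + 11)) = (11^p·p) + (11^p(10p + 11)).
Simplifying, P(p+1) = 11^(p + 1)(p + 1) = 11^(p+1)·(p+1),
which is the closed form with N = p+1.
By induction, the statement is established for all N ≥ 1.

P(N) = 11^N·N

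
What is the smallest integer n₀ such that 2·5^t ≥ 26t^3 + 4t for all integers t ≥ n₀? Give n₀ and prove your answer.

n₀ = 5

At t = 4: 1250 < 1680, so the inequality fails and n₀ ≥ 5. We prove 2·5^t ≥ 26t^3 + 4t for all t ≥ 5.
When t = 5: 2·5^t = 6250 and 26t^3 + 4t = 3270, so 6250 ≥ 3270.
Inductive step: suppose the statement holds for some r ≥ 5, so 2·5^r ≥ 26r^3 + 4r.
Then 2·5^(r + 1) = 5·(2·5^r) ≥ 5·(26r^3 + 4r).
Also, for r ≥ 5 we have 5·(26r^3 + 4r) ≥ 26(r+1)^3 + 4(r+1), since 5·(26r^3 + 4r) − (26(r+1)^3 + 4(r+1)) = 104r^3 - 78r^2 - 62r - 30, which is nonnegative for all r ≥ 5.
Combining, 2·5^(r + 1) ≥ 26(r+1)^3 + 4(r+1).
This completes the induction.
Hence the smallest such n₀ is 5.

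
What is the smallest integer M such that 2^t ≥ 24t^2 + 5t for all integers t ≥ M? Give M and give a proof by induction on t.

M = 12

At t = 11: 2048 < 2959, so the inequality fails and M ≥ 12. We prove 2^t ≥ 24t^2 + 5t for all t ≥ 12.
For the base case t = 12: 2^t = 4096 and 24t^2 + 5t = 3516, so 4096 ≥ 3516.
Inductive step: assume the claim holds for t = r, so 2^r ≥ 24r^2 + 5r.
Then 2^(r + 1) = 2·(2^r) ≥ 2·(24r^2 + 5r).
Also, for r ≥ 12 we have 2·(24r^2 + 5r) ≥ 24(r+1)^2 + 5(r+1), since 2·(24r^2 + 5r) − (24(r+1)^2 + 5(r+1)) = 24r^2 - 43r - 29, which is nonnegative for all r ≥ 12.
Combining, 2^(r + 1) ≥ 24(r+1)^2 + 5(r+1).
By induction, the statement is established for all t ≥ 12.
Hence the smallest such M is 12.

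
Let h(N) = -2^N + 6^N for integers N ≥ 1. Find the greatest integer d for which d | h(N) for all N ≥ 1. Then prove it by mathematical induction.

Computing the first values: h(1) = 4 and h(2) = 32; gcd(4, 32) = 4, so d ≤ 4.
We prove 4 | -2^N + 6^N for all N ≥ 1 by induction on N.
Base case (N = 1): h(1) = 4 = 4·(1), so 4 | h(1).
Inductive step: assume the claim holds for N = k, i.e. 4 | h(k). Then
6^{k+1} − 2^{k+1} = 6·6^k − 2·2^k = 6·(6^k − 2^k) + (4)·2^k. The first term is divisible by 4 by the inductive hypothesis, and the second term (4)·2^k is divisible by 4 since 4 | 4. Hence 4 | h(k+1).
By the principle of mathematical induction, the result holds for all N ≥ 1.
Therefore the largest such d is 4.

d = 4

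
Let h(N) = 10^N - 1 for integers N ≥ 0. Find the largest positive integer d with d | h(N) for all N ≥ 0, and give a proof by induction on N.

d = 9

Computing the first values: h(0) = 0 and h(1) = 9; gcd(0, 9) = 9, so d ≤ 9.
We prove 9 | 10^N - 1 for all N ≥ 0 by induction on N.
When N = 0: h(0) = 0 = 9·(0), so 9 | h(0).
For the inductive step, assume it holds for an arbitrary p ≥ 0, i.e. 9 | h(p). Then
h(p+1) = 10^(p+1) - 1 = 10·(10^p - 1) + 9 = 10·h(p) + 9. The first term is divisible by 9 by the inductive hypothesis, and 9 is divisible by 9. Hence 9 | h(p+1).
By the principle of mathematical induction, the result holds for all N ≥ 0.
Therefore the largest such d is 9.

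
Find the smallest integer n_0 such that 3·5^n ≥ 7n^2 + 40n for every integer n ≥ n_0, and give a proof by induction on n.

At n = 2: 75 < 108, so the inequality fails and n_0 ≥ 3. We prove 3·5^n ≥ 7n^2 + 40n for all n ≥ 3.
For the base case n = 3: 3·5^n = 375 and 7n^2 + 40n = 183, so 375 ≥ 183.
For the inductive step, assume it holds for an arbitrary m ≥ 3, so 3·5^m ≥ 7m^2 + 40m.
Then 3·5^(m + 1) = 5·(3·5^m) ≥ 5·(7m^2 + 40m).
Also, for m ≥ 3 we have 5·(7m^2 + 40m) ≥ 7(m+1)^2 + 40(m+1), since 5·(7m^2 + 40m) − (7(m+1)^2 + 40(m+1)) = 28m^2 + 146m - 47, which is nonnegative for all m ≥ 3.
Combining, 3·5^(m + 1) ≥ 7(m+1)^2 + 40(m+1).
Hence, by induction on n, the claim holds for every n ≥ 3.
Hence the smallest such n_0 is 3.

n_0 = 3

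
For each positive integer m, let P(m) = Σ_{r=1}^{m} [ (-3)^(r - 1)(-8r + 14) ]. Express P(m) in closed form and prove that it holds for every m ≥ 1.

We claim P(m) = (-3)^m(2m - 3) + 3 for all m ≥ 1.
For the base case m = 1: P(1) = 6, and the closed form gives 6. They agree.
For the inductive step, assume it holds for an arbitrary r ≥ 1, so P(r) = (-3)^r(2r - 3) + 3.
Then P(r+1) = P(r) + ((-3)^r(-8r + 6)) = ((-3)^r(2r - 3) + 3) + ((-3)^r(-8r + 6)).
Simplifying, P(r+1) = -6(-3)^r·r + 3(-3)^r + 3 = (-3)^(r+1)(2(r+1) - 3) + 3,
which is the closed form with m = r+1.
Hence, by induction on m, the claim holds for every m ≥ 1.

P(m) = (-3)^m(2m - 3) + 3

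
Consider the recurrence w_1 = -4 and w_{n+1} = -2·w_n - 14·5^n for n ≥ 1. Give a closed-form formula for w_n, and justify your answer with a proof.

w_n = -3(-2)^n - 2·5^n

Computing the first terms: w_1 = -4, w_2 = -62, w_3 = -226. This suggests w_n = -3(-2)^n - 2·5^n.
When n = 1: the formula gives -4 = -4 = w_1.
For the inductive step, assume it holds for an arbitrary i ≥ 1, so w_i = -3(-2)^i - 2·5^i.
Then w_{i+1} = -2·w_i - 14·5^i = -2·(-3(-2)^i - 2·5^i) - 14·5^i = -3(-2)^(i + 1) - 2·5^(i + 1),
which is the claimed formula at n = i+1.
By the principle of mathematical induction, the result holds for all n ≥ 1.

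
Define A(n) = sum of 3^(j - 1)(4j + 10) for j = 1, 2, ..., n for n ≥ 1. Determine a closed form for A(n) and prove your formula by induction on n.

We claim A(n) = 2·3^n(n + 2) - 4 for all n ≥ 1.
When n = 1: A(1) = 14, and the closed form gives 14. They agree.
For the inductive step, assume it holds for an arbitrary j ≥ 1, so A(j) = 2·3^j(j + 2) - 4.
Then A(j+1) = A(j) + (3^j(4j + 14)) = (2·3^j(j + 2) - 4) + (3^j(4j + 14)).
Simplifying, A(j+1) = 6·3^j·j + 18·3^j - 4 = 2·3^(j+1)((j+1) + 2) - 4,
which is the closed form with n = j+1.
By induction, the statement is established for all n ≥ 1.

A(n) = 2·3^n(n + 2) - 4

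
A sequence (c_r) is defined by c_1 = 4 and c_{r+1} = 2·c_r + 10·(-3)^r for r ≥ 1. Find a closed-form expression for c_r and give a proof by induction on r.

Computing the first terms: c_1 = 4, c_2 = -22, c_3 = 46. This suggests c_r = -2(-3)^r - 2^r.
When r = 1: the formula gives 4 = 4 = c_1.
Inductive step: assume the claim holds for r = m, so c_m = -2(-3)^m - 2^m.
Then c_{m+1} = 2·c_m + 10·(-3)^m = 2·(-2(-3)^m - 2^m) + 10·(-3)^m = -2(-3)^(m + 1) - 2^(m + 1),
which is the claimed formula at r = m+1.
Hence, by induction on r, the claim holds for every r ≥ 1.

c_r = -2(-3)^r - 2^r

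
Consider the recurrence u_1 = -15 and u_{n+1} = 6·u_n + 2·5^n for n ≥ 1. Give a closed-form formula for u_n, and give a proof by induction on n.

Computing the first terms: u_1 = -15, u_2 = -80, u_3 = -430. This suggests u_n = -2·5^n - 5·6^(n - 1).
When n = 1: the formula gives -15 = -15 = u_1.
Inductive step: suppose the statement holds for some m ≥ 1, so u_m = -2·5^m - 5·6^(m - 1).
Then u_{m+1} = 6·u_m + 2·5^m = 6·(-2·5^m - 5·6^(m - 1)) + 2·5^m = -2·5^(m + 1) - 5·6^m = -2·5^(m+1) - 5·6^((m+1) - 1),
which is the claimed formula at n = m+1.
By the principle of mathematical induction, the result holds for all n ≥ 1.

u_n = -2·5^n - 5·6^(n - 1)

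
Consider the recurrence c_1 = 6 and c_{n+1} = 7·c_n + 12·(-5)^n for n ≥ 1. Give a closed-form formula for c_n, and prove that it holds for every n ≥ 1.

Computing the first terms: c_1 = 6, c_2 = -18, c_3 = 174. This suggests c_n = -(-5)^n + 7^(n - 1).
Base case (n = 1): the formula gives 6 = 6 = c_1.
For the inductive step, assume it holds for an arbitrary p ≥ 1, so c_p = -(-5)^p + 7^(p - 1).
Then c_{p+1} = 7·c_p + 12·(-5)^p = 7·(-(-5)^p + 7^(p - 1)) + 12·(-5)^p = -(-5)^(p + 1) + 7^p = -(-5)^(p+1) + 7^((p+1) - 1),
which is the claimed formula at n = p+1.
Hence, by induction on n, the claim holds for every n ≥ 1.

c_n = -(-5)^n + 7^(n - 1)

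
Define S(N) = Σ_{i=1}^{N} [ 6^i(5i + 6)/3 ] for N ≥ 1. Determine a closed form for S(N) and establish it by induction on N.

S(N) = 2·6^N(N + 1) - 2

We claim S(N) = 2·6^N(N + 1) - 2 for all N ≥ 1.
Base case (N = 1): S(1) = 22, and the closed form gives 22. They agree.
Inductive step: suppose the statement holds for some i ≥ 1, so S(i) = 2·6^i(i + 1) - 2.
Then S(i+1) = S(i) + (6^i(10i + 22)) = (2·6^i(i + 1) - 2) + (6^i(10i + 22)).
Simplifying, S(i+1) = 12·6^i·i + 24·6^i - 2 = 2·6^(i+1)((i+1) + 1) - 2,
which is the closed form with N = i+1.
By induction, the statement is established for all N ≥ 1.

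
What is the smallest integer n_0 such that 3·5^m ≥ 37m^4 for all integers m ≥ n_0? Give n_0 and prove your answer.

n_0 = 7

At m = 6: 46875 < 47952, so the inequality fails and n_0 ≥ 7. We prove 3·5^m ≥ 37m^4 for all m ≥ 7.
Base step (m = 7): 3·5^m = 234375 and 37m^4 = 88837, so 234375 ≥ 88837.
For the inductive step, assume it holds for an arbitrary r ≥ 7, so 3·5^r ≥ 37r^4.
Then 3·5^(r + 1) = 5·(3·5^r) ≥ 5·(37r^4).
Also, for r ≥ 7 we have 5·(37r^4) ≥ 37(r+1)^4, since 5 ≥ (1 + 1/r)^4 for all r ≥ 7.
Combining, 3·5^(r + 1) ≥ 37(r+1)^4.
By the principle of mathematical induction, the result holds for all m ≥ 7.
Hence the smallest such n_0 is 7.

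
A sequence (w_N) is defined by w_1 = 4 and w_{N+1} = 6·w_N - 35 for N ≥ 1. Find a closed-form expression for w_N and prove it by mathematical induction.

w_N = -3·6^(N - 1) + 7

Computing the first terms: w_1 = 4, w_2 = -11, w_3 = -101. This suggests w_N = -3·6^(N - 1) + 7.
When N = 1: the formula gives 4 = 4 = w_1.
For the inductive step, assume it holds for an arbitrary p ≥ 1, so w_p = -3·6^(p - 1) + 7.
Then w_{p+1} = 6·w_p - 35 = 6·(-3·6^(p - 1) + 7) - 35 = -3·6^p + 7 = -3·6^((p+1) - 1) + 7,
which is the claimed formula at N = p+1.
By the principle of mathematical induction, the result holds for all N ≥ 1.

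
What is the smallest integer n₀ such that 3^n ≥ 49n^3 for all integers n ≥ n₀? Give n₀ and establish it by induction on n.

At n = 9: 19683 < 35721, so the inequality fails and n₀ ≥ 10. We prove 3^n ≥ 49n^3 for all n ≥ 10.
For the base case n = 10: 3^n = 59049 and 49n^3 = 49000, so 59049 ≥ 49000.
For the inductive step, assume it holds for an arbitrary j ≥ 10, so 3^j ≥ 49j^3.
Then 3^(j + 1) = 3·(3^j) ≥ 3·(49j^3).
Also, for j ≥ 10 we have 3·(49j^3) ≥ 49(j+1)^3, since 3 ≥ (1 + 1/j)^3 for all j ≥ 10.
Combining, 3^(j + 1) ≥ 49(j+1)^3.
By the principle of mathematical induction, the result holds for all n ≥ 10.
Hence the smallest such n₀ is 10.

n₀ = 10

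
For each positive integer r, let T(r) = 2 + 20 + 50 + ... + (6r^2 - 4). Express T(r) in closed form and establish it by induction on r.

We claim T(r) = r(2r^2 + 3r - 3) for all r ≥ 1.
When r = 1: T(1) = 2, and the closed form gives 2. They agree.
Inductive step: assume the claim holds for r = p, so T(p) = p(2p^2 + 3p - 3).
Then T(p+1) = T(p) + (6(p + 1)^2 - 4) = (p(2p^2 + 3p - 3)) + (6(p + 1)^2 - 4).
Simplifying, T(p+1) = (p + 1)(2p^2 + 7p + 2) = (p+1)(2(p+1)^2 + 3(p+1) - 3),
which is the closed form with r = p+1.
Hence, by induction on r, the claim holds for every r ≥ 1.

T(r) = r(2r^2 + 3r - 3)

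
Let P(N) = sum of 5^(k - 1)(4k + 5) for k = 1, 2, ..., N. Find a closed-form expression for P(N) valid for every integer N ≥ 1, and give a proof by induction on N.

We claim P(N) = 5^N(N + 1) - 1 for all N ≥ 1.
Base case (N = 1): P(1) = 9, and the closed form gives 9. They agree.
Suppose the result is true for N = k, so P(k) = 5^k(k + 1) - 1.
Then P(k+1) = P(k) + (5^k(4k + 9)) = (5^k(k + 1) - 1) + (5^k(4k + 9)).
Simplifying, P(k+1) = 5·5^k·k + 10·5^k - 1 = 5^(k+1)((k+1) + 1) - 1,
which is the closed form with N = k+1.
By the principle of mathematical induction, the result holds for all N ≥ 1.

P(N) = 5^N(N + 1) - 1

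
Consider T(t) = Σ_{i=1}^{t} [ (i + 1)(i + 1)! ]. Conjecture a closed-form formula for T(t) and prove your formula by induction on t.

We claim T(t) = (t + 2)! - 2 for all t ≥ 1.
When t = 1: T(1) = 4, and the closed form gives 4. They agree.
For the inductive step, assume it holds for an arbitrary i ≥ 1, so T(i) = (i + 2)! - 2.
Then T(i+1) = T(i) + ((i + 2)(i + 2)!) = ((i + 2)! - 2) + ((i + 2)(i + 2)!).
Simplifying, T(i+1) = ((i+1) + 2)! - 2,
which is the closed form with t = i+1.
By the principle of mathematical induction, the result holds for all t ≥ 1.

T(t) = (t + 2)! - 2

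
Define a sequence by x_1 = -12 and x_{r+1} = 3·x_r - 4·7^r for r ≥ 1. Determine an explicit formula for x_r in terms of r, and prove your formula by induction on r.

Computing the first terms: x_1 = -12, x_2 = -64, x_3 = -388. This suggests x_r = -5·3^(r - 1) - 7^r.
When r = 1: the formula gives -12 = -12 = x_1.
Inductive step: suppose the statement holds for some k ≥ 1, so x_k = -5·3^(k - 1) - 7^k.
Then x_{k+1} = 3·x_k - 4·7^k = 3·(-5·3^(k - 1) - 7^k) - 4·7^k = -5·3^k - 7^(k + 1) = -5·3^((k+1) - 1) - 7^(k+1),
which is the claimed formula at r = k+1.
By the principle of mathematical induction, the result holds for all r ≥ 1.

x_r = -5·3^(r - 1) - 7^r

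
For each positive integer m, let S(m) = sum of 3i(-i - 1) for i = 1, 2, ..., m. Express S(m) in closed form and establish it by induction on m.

S(m) = -m(m + 1)(m + 2)

We claim S(m) = -m(m + 1)(m + 2) for all m ≥ 1.
For the base case m = 1: S(1) = -6, and the closed form gives -6. They agree.
For the inductive step, assume it holds for an arbitrary i ≥ 1, so S(i) = i(-i^2 - 3i - 2).
Then S(i+1) = S(i) + (-3(i + 1)(i + 2)) = (i(-i^2 - 3i - 2)) + (-3(i + 1)(i + 2)).
Simplifying, S(i+1) = -(i + 1)(i + 2)(i + 3) = -(i+1)((i+1) + 1)((i+1) + 2),
which is the closed form with m = i+1.
By induction, the statement is established for all m ≥ 1.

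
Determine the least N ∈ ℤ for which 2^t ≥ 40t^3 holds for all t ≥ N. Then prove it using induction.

N = 18

At t = 17: 131072 < 196520, so the inequality fails and N ≥ 18. We prove 2^t ≥ 40t^3 for all t ≥ 18.
For the base case t = 18: 2^t = 262144 and 40t^3 = 233280, so 262144 ≥ 233280.
For the inductive step, assume it holds for an arbitrary r ≥ 18, so 2^r ≥ 40r^3.
Then 2^(r + 1) = 2·(2^r) ≥ 2·(40r^3).
Also, for r ≥ 18 we have 2·(40r^3) ≥ 40(r+1)^3, since 2 ≥ (1 + 1/r)^3 for all r ≥ 18.
Combining, 2^(r + 1) ≥ 40(r+1)^3.
By the principle of mathematical induction, the result holds for all t ≥ 18.
Hence the smallest such N is 18.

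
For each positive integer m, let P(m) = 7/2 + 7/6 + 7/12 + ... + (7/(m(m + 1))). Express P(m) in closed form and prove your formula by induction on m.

We claim P(m) = 7m/(m + 1) for all m ≥ 1.
For the base case m = 1: P(1) = 7/2, and the closed form gives 7/2. They agree.
Inductive step: suppose the statement holds for some j ≥ 1, so P(j) = 7j/(j + 1).
Then P(j+1) = P(j) + (7/((j + 1)(j + 2))) = (7j/(j + 1)) + (7/((j + 1)(j + 2))).
Simplifying, P(j+1) = 7(j + 1)/(j + 2) = 7(j+1)/((j+1) + 1),
which is the closed form with m = j+1.
By the principle of mathematical induction, the result holds for all m ≥ 1.

P(m) = 7m/(m + 1)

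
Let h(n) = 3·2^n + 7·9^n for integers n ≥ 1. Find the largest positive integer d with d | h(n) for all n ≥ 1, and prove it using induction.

Computing the first values: h(1) = 69 and h(2) = 579; gcd(69, 579) = 3, so d ≤ 3.
We prove 3 | 3·2^n + 7·9^n for all n ≥ 1 by induction on n.
Base step (n = 1): h(1) = 69 = 3·(23), so 3 | h(1).
For the inductive step, assume it holds for an arbitrary k ≥ 1, i.e. 3 | h(k). Then
h(k+1) − 9·h(k) = (3·2^(k+1) + 7·9^(k+1)) − 9·(3·2^k + 7·9^k) = (3)·2^k·(2 − 9) = (-21)·2^k. Since 3 | h(k) by the inductive hypothesis, 3 | 9·h(k); and 3 | -21 since -21 = 3·-7. Therefore 3 | h(k+1).
Hence, by induction on n, the claim holds for every n ≥ 1.
Therefore the largest such d is 3.

d = 3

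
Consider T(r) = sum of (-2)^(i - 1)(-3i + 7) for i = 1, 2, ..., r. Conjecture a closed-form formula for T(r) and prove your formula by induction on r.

T(r) = (-2)^r(r - 2) + 2

We claim T(r) = (-2)^r(r - 2) + 2 for all r ≥ 1.
Base case (r = 1): T(1) = 4, and the closed form gives 4. They agree.
For the inductive step, assume it holds for an arbitrary i ≥ 1, so T(i) = (-2)^i(i - 2) + 2.
Then T(i+1) = T(i) + ((-2)^i(-3i + 4)) = ((-2)^i(i - 2) + 2) + ((-2)^i(-3i + 4)).
Simplifying, T(i+1) = -2(-2)^i·i + 2(-2)^i + 2 = (-2)^(i+1)((i+1) - 2) + 2,
which is the closed form with r = i+1.
By induction, the statement is established for all r ≥ 1.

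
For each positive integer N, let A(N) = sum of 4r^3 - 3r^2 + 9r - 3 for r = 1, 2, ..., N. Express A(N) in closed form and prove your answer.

We claim A(N) = N(N^3 + N^2 + 4N + 1) for all N ≥ 1.
When N = 1: A(1) = 7, and the closed form gives 7. They agree.
Suppose the result is true for N = r, so A(r) = r(r^3 + r^2 + 4r + 1).
Then A(r+1) = A(r) + (4r^3 + 9r^2 + 15r + 7) = (r(r^3 + r^2 + 4r + 1)) + (4r^3 + 9r^2 + 15r + 7).
Simplifying, A(r+1) = (r + 1)(r^3 + 4r^2 + 9r + 7) = (r+1)((r+1)^3 + (r+1)^2 + 4(r+1) + 1),
which is the closed form with N = r+1.
Hence, by induction on N, the claim holds for every N ≥ 1.

A(N) = N(N^3 + N^2 + 4N + 1)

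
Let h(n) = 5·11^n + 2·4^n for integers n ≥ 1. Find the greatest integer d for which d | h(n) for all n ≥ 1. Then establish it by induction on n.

Computing the first values: h(1) = 63 and h(2) = 637; gcd(63, 637) = 7, so d ≤ 7.
We prove 7 | 5·11^n + 2·4^n for all n ≥ 1 by induction on n.
Base case (n = 1): h(1) = 63 = 7·(9), so 7 | h(1).
Inductive step: assume the claim holds for n = i, i.e. 7 | h(i). Then
h(i+1) − 11·h(i) = (5·11^(i+1) + 2·4^(i+1)) − 11·(5·11^i + 2·4^i) = (2)·4^i·(4 − 11) = (-14)·4^i. Since 7 | h(i) by the inductive hypothesis, 7 | 11·h(i); and 7 | -14 since -14 = 7·-2. Therefore 7 | h(i+1).
Hence, by induction on n, the claim holds for every n ≥ 1.
Therefore the largest such d is 7.

d = 7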